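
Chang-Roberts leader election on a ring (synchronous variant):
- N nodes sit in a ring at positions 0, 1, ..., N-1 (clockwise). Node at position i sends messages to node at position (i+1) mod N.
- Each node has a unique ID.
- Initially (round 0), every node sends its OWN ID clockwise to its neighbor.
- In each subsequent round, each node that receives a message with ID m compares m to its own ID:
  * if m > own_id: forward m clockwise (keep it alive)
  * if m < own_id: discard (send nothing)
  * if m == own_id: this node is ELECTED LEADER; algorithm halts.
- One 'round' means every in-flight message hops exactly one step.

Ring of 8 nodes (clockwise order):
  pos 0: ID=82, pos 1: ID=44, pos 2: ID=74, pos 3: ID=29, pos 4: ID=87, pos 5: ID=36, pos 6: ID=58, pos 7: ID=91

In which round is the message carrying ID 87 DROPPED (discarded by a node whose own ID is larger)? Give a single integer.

Answer: 3

Derivation:
Round 1: pos1(id44) recv 82: fwd; pos2(id74) recv 44: drop; pos3(id29) recv 74: fwd; pos4(id87) recv 29: drop; pos5(id36) recv 87: fwd; pos6(id58) recv 36: drop; pos7(id91) recv 58: drop; pos0(id82) recv 91: fwd
Round 2: pos2(id74) recv 82: fwd; pos4(id87) recv 74: drop; pos6(id58) recv 87: fwd; pos1(id44) recv 91: fwd
Round 3: pos3(id29) recv 82: fwd; pos7(id91) recv 87: drop; pos2(id74) recv 91: fwd
Round 4: pos4(id87) recv 82: drop; pos3(id29) recv 91: fwd
Round 5: pos4(id87) recv 91: fwd
Round 6: pos5(id36) recv 91: fwd
Round 7: pos6(id58) recv 91: fwd
Round 8: pos7(id91) recv 91: ELECTED
Message ID 87 originates at pos 4; dropped at pos 7 in round 3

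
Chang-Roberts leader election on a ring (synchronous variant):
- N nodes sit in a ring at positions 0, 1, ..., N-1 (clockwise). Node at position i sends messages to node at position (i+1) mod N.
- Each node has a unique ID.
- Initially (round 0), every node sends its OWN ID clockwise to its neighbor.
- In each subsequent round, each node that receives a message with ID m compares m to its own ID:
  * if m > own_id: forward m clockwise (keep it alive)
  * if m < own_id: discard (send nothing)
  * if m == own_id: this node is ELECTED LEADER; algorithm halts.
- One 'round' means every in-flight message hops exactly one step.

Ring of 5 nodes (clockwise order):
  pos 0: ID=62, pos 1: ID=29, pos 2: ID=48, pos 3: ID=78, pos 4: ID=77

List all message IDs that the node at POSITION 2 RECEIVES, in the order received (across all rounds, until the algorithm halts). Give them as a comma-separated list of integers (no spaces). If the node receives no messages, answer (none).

Round 1: pos1(id29) recv 62: fwd; pos2(id48) recv 29: drop; pos3(id78) recv 48: drop; pos4(id77) recv 78: fwd; pos0(id62) recv 77: fwd
Round 2: pos2(id48) recv 62: fwd; pos0(id62) recv 78: fwd; pos1(id29) recv 77: fwd
Round 3: pos3(id78) recv 62: drop; pos1(id29) recv 78: fwd; pos2(id48) recv 77: fwd
Round 4: pos2(id48) recv 78: fwd; pos3(id78) recv 77: drop
Round 5: pos3(id78) recv 78: ELECTED

Answer: 29,62,77,78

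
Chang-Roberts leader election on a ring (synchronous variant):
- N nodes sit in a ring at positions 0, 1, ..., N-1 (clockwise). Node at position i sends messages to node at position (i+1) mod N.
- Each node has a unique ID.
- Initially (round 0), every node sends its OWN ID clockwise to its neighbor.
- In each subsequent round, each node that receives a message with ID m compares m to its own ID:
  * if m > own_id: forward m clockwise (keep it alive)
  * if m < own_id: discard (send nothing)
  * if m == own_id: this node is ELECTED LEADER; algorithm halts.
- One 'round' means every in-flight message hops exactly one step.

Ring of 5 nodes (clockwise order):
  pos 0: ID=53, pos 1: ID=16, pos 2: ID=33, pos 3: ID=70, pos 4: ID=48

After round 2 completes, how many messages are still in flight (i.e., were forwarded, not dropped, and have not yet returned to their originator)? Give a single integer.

Round 1: pos1(id16) recv 53: fwd; pos2(id33) recv 16: drop; pos3(id70) recv 33: drop; pos4(id48) recv 70: fwd; pos0(id53) recv 48: drop
Round 2: pos2(id33) recv 53: fwd; pos0(id53) recv 70: fwd
After round 2: 2 messages still in flight

Answer: 2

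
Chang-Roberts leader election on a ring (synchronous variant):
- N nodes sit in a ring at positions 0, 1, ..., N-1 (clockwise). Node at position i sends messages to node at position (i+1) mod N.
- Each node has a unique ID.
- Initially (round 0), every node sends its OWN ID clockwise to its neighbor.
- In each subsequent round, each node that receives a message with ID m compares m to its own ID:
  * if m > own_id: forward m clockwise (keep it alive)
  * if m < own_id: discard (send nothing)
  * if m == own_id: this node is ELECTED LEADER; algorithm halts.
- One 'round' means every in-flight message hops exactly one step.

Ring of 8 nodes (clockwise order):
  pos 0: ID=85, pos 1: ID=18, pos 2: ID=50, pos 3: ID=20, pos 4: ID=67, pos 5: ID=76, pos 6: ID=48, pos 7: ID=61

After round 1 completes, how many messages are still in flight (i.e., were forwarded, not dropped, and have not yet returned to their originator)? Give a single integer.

Answer: 3

Derivation:
Round 1: pos1(id18) recv 85: fwd; pos2(id50) recv 18: drop; pos3(id20) recv 50: fwd; pos4(id67) recv 20: drop; pos5(id76) recv 67: drop; pos6(id48) recv 76: fwd; pos7(id61) recv 48: drop; pos0(id85) recv 61: drop
After round 1: 3 messages still in flight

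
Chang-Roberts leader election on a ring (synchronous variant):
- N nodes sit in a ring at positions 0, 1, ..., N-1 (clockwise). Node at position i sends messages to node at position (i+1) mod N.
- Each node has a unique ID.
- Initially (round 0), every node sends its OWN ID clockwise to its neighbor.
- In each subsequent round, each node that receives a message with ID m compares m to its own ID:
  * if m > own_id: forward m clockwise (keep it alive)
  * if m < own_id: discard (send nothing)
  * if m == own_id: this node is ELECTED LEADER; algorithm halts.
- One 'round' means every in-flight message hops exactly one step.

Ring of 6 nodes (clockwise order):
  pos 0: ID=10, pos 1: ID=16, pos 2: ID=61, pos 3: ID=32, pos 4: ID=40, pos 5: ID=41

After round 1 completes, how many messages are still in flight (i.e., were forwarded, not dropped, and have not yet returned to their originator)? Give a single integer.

Answer: 2

Derivation:
Round 1: pos1(id16) recv 10: drop; pos2(id61) recv 16: drop; pos3(id32) recv 61: fwd; pos4(id40) recv 32: drop; pos5(id41) recv 40: drop; pos0(id10) recv 41: fwd
After round 1: 2 messages still in flight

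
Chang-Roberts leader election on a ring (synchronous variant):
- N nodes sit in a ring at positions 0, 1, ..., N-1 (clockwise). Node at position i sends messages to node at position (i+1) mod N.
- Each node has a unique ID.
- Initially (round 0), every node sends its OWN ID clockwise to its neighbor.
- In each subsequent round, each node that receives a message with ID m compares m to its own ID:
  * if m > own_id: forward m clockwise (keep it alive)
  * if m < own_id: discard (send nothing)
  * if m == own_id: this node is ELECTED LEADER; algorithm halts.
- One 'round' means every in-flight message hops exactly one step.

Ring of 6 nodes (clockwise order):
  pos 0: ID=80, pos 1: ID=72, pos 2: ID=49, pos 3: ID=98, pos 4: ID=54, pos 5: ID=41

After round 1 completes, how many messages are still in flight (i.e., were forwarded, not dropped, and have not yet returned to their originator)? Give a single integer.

Answer: 4

Derivation:
Round 1: pos1(id72) recv 80: fwd; pos2(id49) recv 72: fwd; pos3(id98) recv 49: drop; pos4(id54) recv 98: fwd; pos5(id41) recv 54: fwd; pos0(id80) recv 41: drop
After round 1: 4 messages still in flight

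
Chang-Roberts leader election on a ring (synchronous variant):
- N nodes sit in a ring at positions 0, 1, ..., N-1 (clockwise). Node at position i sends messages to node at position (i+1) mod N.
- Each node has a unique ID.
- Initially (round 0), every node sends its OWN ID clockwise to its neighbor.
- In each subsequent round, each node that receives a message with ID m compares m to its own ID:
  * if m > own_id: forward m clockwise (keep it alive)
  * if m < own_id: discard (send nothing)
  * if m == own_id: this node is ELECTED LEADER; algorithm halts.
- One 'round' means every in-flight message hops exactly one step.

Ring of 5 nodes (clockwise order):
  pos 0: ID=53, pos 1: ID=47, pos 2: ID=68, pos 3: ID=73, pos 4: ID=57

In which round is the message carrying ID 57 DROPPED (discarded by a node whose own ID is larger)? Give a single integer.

Round 1: pos1(id47) recv 53: fwd; pos2(id68) recv 47: drop; pos3(id73) recv 68: drop; pos4(id57) recv 73: fwd; pos0(id53) recv 57: fwd
Round 2: pos2(id68) recv 53: drop; pos0(id53) recv 73: fwd; pos1(id47) recv 57: fwd
Round 3: pos1(id47) recv 73: fwd; pos2(id68) recv 57: drop
Round 4: pos2(id68) recv 73: fwd
Round 5: pos3(id73) recv 73: ELECTED
Message ID 57 originates at pos 4; dropped at pos 2 in round 3

Answer: 3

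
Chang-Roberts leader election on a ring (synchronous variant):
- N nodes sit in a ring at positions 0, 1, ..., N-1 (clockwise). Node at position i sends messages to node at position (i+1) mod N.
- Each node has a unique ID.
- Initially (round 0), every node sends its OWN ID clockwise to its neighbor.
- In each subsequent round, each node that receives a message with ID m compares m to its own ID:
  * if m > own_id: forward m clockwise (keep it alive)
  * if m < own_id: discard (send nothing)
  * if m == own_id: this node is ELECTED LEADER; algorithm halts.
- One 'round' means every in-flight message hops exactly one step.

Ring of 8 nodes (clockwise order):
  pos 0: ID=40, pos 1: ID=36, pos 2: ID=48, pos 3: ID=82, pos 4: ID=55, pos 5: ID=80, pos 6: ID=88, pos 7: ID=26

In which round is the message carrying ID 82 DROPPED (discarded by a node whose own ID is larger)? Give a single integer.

Answer: 3

Derivation:
Round 1: pos1(id36) recv 40: fwd; pos2(id48) recv 36: drop; pos3(id82) recv 48: drop; pos4(id55) recv 82: fwd; pos5(id80) recv 55: drop; pos6(id88) recv 80: drop; pos7(id26) recv 88: fwd; pos0(id40) recv 26: drop
Round 2: pos2(id48) recv 40: drop; pos5(id80) recv 82: fwd; pos0(id40) recv 88: fwd
Round 3: pos6(id88) recv 82: drop; pos1(id36) recv 88: fwd
Round 4: pos2(id48) recv 88: fwd
Round 5: pos3(id82) recv 88: fwd
Round 6: pos4(id55) recv 88: fwd
Round 7: pos5(id80) recv 88: fwd
Round 8: pos6(id88) recv 88: ELECTED
Message ID 82 originates at pos 3; dropped at pos 6 in round 3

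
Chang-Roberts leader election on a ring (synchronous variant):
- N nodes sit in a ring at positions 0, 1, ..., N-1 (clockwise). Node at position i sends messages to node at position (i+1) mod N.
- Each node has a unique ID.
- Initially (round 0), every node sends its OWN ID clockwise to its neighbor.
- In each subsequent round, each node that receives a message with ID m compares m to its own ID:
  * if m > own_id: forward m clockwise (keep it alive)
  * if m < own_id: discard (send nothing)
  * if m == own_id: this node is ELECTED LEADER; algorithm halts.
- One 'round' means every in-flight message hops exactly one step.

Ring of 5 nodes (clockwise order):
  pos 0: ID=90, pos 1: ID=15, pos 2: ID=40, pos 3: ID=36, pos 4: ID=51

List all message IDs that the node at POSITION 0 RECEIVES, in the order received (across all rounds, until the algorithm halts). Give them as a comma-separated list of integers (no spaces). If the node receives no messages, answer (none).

Round 1: pos1(id15) recv 90: fwd; pos2(id40) recv 15: drop; pos3(id36) recv 40: fwd; pos4(id51) recv 36: drop; pos0(id90) recv 51: drop
Round 2: pos2(id40) recv 90: fwd; pos4(id51) recv 40: drop
Round 3: pos3(id36) recv 90: fwd
Round 4: pos4(id51) recv 90: fwd
Round 5: pos0(id90) recv 90: ELECTED

Answer: 51,90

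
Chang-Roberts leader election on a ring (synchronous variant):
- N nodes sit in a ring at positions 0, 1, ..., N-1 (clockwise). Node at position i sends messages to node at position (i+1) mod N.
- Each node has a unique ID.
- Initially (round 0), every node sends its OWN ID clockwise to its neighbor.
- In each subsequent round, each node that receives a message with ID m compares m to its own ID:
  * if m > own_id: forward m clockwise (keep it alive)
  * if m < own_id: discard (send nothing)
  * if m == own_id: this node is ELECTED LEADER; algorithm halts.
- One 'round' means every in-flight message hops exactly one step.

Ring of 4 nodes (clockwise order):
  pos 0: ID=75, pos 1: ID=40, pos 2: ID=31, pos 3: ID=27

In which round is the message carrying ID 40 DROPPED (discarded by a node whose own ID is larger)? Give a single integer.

Answer: 3

Derivation:
Round 1: pos1(id40) recv 75: fwd; pos2(id31) recv 40: fwd; pos3(id27) recv 31: fwd; pos0(id75) recv 27: drop
Round 2: pos2(id31) recv 75: fwd; pos3(id27) recv 40: fwd; pos0(id75) recv 31: drop
Round 3: pos3(id27) recv 75: fwd; pos0(id75) recv 40: drop
Round 4: pos0(id75) recv 75: ELECTED
Message ID 40 originates at pos 1; dropped at pos 0 in round 3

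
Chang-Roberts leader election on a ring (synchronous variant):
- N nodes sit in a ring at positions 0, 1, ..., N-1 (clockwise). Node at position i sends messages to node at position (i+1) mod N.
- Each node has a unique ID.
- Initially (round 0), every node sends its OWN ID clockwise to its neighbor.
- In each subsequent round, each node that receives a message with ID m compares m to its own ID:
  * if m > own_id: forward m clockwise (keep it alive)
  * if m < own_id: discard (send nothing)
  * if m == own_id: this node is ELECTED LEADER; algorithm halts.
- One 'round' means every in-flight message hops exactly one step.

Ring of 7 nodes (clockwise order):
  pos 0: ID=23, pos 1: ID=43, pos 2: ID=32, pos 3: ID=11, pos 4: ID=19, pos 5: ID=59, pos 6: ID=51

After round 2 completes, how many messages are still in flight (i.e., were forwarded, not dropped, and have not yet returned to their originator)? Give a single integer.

Answer: 4

Derivation:
Round 1: pos1(id43) recv 23: drop; pos2(id32) recv 43: fwd; pos3(id11) recv 32: fwd; pos4(id19) recv 11: drop; pos5(id59) recv 19: drop; pos6(id51) recv 59: fwd; pos0(id23) recv 51: fwd
Round 2: pos3(id11) recv 43: fwd; pos4(id19) recv 32: fwd; pos0(id23) recv 59: fwd; pos1(id43) recv 51: fwd
After round 2: 4 messages still in flight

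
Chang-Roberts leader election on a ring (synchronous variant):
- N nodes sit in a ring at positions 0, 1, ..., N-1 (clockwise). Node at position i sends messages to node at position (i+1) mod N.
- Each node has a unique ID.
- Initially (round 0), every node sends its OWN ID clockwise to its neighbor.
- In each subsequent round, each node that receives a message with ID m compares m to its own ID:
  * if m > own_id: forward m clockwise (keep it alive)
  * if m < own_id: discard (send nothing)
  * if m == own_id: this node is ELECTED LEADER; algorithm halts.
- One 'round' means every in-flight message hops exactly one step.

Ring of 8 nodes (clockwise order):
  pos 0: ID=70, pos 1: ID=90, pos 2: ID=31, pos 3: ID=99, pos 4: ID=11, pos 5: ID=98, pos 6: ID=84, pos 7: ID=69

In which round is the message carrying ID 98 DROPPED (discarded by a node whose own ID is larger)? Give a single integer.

Round 1: pos1(id90) recv 70: drop; pos2(id31) recv 90: fwd; pos3(id99) recv 31: drop; pos4(id11) recv 99: fwd; pos5(id98) recv 11: drop; pos6(id84) recv 98: fwd; pos7(id69) recv 84: fwd; pos0(id70) recv 69: drop
Round 2: pos3(id99) recv 90: drop; pos5(id98) recv 99: fwd; pos7(id69) recv 98: fwd; pos0(id70) recv 84: fwd
Round 3: pos6(id84) recv 99: fwd; pos0(id70) recv 98: fwd; pos1(id90) recv 84: drop
Round 4: pos7(id69) recv 99: fwd; pos1(id90) recv 98: fwd
Round 5: pos0(id70) recv 99: fwd; pos2(id31) recv 98: fwd
Round 6: pos1(id90) recv 99: fwd; pos3(id99) recv 98: drop
Round 7: pos2(id31) recv 99: fwd
Round 8: pos3(id99) recv 99: ELECTED
Message ID 98 originates at pos 5; dropped at pos 3 in round 6

Answer: 6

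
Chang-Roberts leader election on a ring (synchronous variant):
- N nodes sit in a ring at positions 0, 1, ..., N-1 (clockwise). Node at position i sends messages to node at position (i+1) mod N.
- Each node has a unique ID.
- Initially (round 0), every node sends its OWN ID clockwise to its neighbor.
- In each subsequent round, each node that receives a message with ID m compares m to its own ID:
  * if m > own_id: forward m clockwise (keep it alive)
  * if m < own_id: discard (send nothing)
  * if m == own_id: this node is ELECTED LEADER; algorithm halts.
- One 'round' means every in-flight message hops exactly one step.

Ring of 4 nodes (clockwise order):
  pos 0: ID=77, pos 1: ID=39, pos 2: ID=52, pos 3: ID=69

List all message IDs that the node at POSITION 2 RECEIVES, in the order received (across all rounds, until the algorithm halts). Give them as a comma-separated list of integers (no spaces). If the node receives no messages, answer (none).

Round 1: pos1(id39) recv 77: fwd; pos2(id52) recv 39: drop; pos3(id69) recv 52: drop; pos0(id77) recv 69: drop
Round 2: pos2(id52) recv 77: fwd
Round 3: pos3(id69) recv 77: fwd
Round 4: pos0(id77) recv 77: ELECTED

Answer: 39,77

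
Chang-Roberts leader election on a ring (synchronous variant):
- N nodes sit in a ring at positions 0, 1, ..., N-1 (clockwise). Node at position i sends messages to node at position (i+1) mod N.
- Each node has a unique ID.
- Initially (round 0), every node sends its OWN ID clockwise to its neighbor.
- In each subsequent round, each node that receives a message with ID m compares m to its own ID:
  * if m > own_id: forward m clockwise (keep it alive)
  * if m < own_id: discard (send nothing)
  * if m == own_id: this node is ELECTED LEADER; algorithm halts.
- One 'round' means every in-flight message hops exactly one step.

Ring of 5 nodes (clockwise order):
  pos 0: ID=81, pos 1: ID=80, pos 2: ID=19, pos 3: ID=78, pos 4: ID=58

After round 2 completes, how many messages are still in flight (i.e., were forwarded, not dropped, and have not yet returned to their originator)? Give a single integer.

Round 1: pos1(id80) recv 81: fwd; pos2(id19) recv 80: fwd; pos3(id78) recv 19: drop; pos4(id58) recv 78: fwd; pos0(id81) recv 58: drop
Round 2: pos2(id19) recv 81: fwd; pos3(id78) recv 80: fwd; pos0(id81) recv 78: drop
After round 2: 2 messages still in flight

Answer: 2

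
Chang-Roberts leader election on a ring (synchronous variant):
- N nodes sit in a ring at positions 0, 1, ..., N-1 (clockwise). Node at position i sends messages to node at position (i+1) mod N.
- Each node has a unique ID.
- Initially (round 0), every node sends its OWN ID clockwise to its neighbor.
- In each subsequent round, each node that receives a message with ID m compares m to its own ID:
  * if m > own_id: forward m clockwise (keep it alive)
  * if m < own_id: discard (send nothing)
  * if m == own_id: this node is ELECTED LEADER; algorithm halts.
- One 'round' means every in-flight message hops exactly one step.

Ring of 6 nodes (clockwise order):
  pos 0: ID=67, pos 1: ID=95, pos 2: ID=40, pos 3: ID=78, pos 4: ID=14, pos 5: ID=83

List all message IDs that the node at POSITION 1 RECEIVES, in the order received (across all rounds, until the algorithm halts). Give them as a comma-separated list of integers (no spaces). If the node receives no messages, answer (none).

Answer: 67,83,95

Derivation:
Round 1: pos1(id95) recv 67: drop; pos2(id40) recv 95: fwd; pos3(id78) recv 40: drop; pos4(id14) recv 78: fwd; pos5(id83) recv 14: drop; pos0(id67) recv 83: fwd
Round 2: pos3(id78) recv 95: fwd; pos5(id83) recv 78: drop; pos1(id95) recv 83: drop
Round 3: pos4(id14) recv 95: fwd
Round 4: pos5(id83) recv 95: fwd
Round 5: pos0(id67) recv 95: fwd
Round 6: pos1(id95) recv 95: ELECTED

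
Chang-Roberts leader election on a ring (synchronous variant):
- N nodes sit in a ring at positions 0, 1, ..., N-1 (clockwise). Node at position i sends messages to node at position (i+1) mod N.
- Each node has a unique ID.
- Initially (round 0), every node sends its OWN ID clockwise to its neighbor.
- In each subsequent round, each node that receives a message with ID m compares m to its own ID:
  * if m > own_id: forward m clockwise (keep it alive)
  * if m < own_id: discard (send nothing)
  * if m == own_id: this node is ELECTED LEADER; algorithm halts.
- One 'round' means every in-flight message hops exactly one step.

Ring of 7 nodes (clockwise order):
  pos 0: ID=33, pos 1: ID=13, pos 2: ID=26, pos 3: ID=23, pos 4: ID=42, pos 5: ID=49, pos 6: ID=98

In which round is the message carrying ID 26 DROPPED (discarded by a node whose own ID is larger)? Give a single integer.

Round 1: pos1(id13) recv 33: fwd; pos2(id26) recv 13: drop; pos3(id23) recv 26: fwd; pos4(id42) recv 23: drop; pos5(id49) recv 42: drop; pos6(id98) recv 49: drop; pos0(id33) recv 98: fwd
Round 2: pos2(id26) recv 33: fwd; pos4(id42) recv 26: drop; pos1(id13) recv 98: fwd
Round 3: pos3(id23) recv 33: fwd; pos2(id26) recv 98: fwd
Round 4: pos4(id42) recv 33: drop; pos3(id23) recv 98: fwd
Round 5: pos4(id42) recv 98: fwd
Round 6: pos5(id49) recv 98: fwd
Round 7: pos6(id98) recv 98: ELECTED
Message ID 26 originates at pos 2; dropped at pos 4 in round 2

Answer: 2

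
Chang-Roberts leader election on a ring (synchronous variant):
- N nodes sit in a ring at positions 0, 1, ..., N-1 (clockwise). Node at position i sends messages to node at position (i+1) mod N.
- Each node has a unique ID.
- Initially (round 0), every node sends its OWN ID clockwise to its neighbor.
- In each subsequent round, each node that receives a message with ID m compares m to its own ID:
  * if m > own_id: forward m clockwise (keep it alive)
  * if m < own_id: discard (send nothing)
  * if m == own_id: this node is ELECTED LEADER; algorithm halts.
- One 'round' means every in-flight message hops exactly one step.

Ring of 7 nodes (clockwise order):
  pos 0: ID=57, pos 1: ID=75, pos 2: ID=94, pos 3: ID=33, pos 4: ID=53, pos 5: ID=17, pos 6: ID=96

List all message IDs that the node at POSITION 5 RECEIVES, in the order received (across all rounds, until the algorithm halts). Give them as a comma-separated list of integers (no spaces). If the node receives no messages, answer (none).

Answer: 53,94,96

Derivation:
Round 1: pos1(id75) recv 57: drop; pos2(id94) recv 75: drop; pos3(id33) recv 94: fwd; pos4(id53) recv 33: drop; pos5(id17) recv 53: fwd; pos6(id96) recv 17: drop; pos0(id57) recv 96: fwd
Round 2: pos4(id53) recv 94: fwd; pos6(id96) recv 53: drop; pos1(id75) recv 96: fwd
Round 3: pos5(id17) recv 94: fwd; pos2(id94) recv 96: fwd
Round 4: pos6(id96) recv 94: drop; pos3(id33) recv 96: fwd
Round 5: pos4(id53) recv 96: fwd
Round 6: pos5(id17) recv 96: fwd
Round 7: pos6(id96) recv 96: ELECTED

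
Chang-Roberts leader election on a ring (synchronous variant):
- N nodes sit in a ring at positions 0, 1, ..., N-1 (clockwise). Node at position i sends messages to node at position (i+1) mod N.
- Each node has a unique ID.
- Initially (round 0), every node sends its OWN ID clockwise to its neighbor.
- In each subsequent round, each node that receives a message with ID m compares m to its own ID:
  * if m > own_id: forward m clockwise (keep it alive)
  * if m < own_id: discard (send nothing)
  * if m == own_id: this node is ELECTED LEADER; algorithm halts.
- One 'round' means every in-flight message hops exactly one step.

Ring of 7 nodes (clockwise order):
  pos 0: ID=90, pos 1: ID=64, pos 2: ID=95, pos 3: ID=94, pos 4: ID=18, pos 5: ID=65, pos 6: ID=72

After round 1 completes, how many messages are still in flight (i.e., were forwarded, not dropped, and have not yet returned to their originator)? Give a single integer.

Answer: 3

Derivation:
Round 1: pos1(id64) recv 90: fwd; pos2(id95) recv 64: drop; pos3(id94) recv 95: fwd; pos4(id18) recv 94: fwd; pos5(id65) recv 18: drop; pos6(id72) recv 65: drop; pos0(id90) recv 72: drop
After round 1: 3 messages still in flight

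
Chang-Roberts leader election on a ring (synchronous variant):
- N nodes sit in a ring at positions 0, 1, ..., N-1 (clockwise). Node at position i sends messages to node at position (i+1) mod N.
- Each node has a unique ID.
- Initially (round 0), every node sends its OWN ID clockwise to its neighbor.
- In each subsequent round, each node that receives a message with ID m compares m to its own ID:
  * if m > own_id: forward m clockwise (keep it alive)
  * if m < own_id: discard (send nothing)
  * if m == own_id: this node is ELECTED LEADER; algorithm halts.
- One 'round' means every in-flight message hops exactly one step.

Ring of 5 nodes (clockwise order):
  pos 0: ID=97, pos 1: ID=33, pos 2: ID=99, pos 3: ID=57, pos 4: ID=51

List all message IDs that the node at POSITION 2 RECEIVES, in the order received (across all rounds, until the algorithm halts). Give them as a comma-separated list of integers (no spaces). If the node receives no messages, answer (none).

Round 1: pos1(id33) recv 97: fwd; pos2(id99) recv 33: drop; pos3(id57) recv 99: fwd; pos4(id51) recv 57: fwd; pos0(id97) recv 51: drop
Round 2: pos2(id99) recv 97: drop; pos4(id51) recv 99: fwd; pos0(id97) recv 57: drop
Round 3: pos0(id97) recv 99: fwd
Round 4: pos1(id33) recv 99: fwd
Round 5: pos2(id99) recv 99: ELECTED

Answer: 33,97,99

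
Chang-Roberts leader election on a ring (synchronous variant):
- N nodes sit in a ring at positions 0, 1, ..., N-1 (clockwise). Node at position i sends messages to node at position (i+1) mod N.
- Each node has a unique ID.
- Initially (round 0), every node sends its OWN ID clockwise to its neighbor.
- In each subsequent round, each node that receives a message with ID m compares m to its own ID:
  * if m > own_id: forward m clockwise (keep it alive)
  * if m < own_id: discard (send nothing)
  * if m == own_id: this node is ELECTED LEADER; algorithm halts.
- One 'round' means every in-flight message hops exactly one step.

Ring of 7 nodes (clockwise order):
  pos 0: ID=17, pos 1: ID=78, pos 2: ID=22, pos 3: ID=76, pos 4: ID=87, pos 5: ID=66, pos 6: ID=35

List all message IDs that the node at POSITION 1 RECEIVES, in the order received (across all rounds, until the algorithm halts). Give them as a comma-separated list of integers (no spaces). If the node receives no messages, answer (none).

Round 1: pos1(id78) recv 17: drop; pos2(id22) recv 78: fwd; pos3(id76) recv 22: drop; pos4(id87) recv 76: drop; pos5(id66) recv 87: fwd; pos6(id35) recv 66: fwd; pos0(id17) recv 35: fwd
Round 2: pos3(id76) recv 78: fwd; pos6(id35) recv 87: fwd; pos0(id17) recv 66: fwd; pos1(id78) recv 35: drop
Round 3: pos4(id87) recv 78: drop; pos0(id17) recv 87: fwd; pos1(id78) recv 66: drop
Round 4: pos1(id78) recv 87: fwd
Round 5: pos2(id22) recv 87: fwd
Round 6: pos3(id76) recv 87: fwd
Round 7: pos4(id87) recv 87: ELECTED

Answer: 17,35,66,87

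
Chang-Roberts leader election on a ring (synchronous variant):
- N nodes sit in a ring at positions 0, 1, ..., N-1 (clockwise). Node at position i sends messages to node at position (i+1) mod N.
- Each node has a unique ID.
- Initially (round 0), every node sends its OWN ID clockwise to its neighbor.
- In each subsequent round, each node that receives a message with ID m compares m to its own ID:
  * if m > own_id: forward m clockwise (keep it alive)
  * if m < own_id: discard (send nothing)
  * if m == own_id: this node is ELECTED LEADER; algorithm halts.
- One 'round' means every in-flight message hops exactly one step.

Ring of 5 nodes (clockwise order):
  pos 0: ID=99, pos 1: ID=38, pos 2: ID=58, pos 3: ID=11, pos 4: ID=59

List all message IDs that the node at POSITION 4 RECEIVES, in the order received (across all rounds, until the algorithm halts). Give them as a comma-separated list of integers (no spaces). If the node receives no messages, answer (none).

Answer: 11,58,99

Derivation:
Round 1: pos1(id38) recv 99: fwd; pos2(id58) recv 38: drop; pos3(id11) recv 58: fwd; pos4(id59) recv 11: drop; pos0(id99) recv 59: drop
Round 2: pos2(id58) recv 99: fwd; pos4(id59) recv 58: drop
Round 3: pos3(id11) recv 99: fwd
Round 4: pos4(id59) recv 99: fwd
Round 5: pos0(id99) recv 99: ELECTED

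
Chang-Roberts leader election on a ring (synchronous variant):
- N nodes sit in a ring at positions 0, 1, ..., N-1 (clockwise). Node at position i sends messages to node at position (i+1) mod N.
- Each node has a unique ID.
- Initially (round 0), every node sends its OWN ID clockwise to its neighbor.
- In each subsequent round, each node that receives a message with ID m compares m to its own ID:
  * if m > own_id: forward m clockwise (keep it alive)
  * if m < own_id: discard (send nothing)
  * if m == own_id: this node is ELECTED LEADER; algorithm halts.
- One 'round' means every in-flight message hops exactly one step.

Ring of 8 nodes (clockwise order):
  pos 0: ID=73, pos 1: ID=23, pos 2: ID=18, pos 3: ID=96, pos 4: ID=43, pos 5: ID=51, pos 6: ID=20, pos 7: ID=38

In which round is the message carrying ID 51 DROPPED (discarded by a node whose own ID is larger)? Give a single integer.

Answer: 3

Derivation:
Round 1: pos1(id23) recv 73: fwd; pos2(id18) recv 23: fwd; pos3(id96) recv 18: drop; pos4(id43) recv 96: fwd; pos5(id51) recv 43: drop; pos6(id20) recv 51: fwd; pos7(id38) recv 20: drop; pos0(id73) recv 38: drop
Round 2: pos2(id18) recv 73: fwd; pos3(id96) recv 23: drop; pos5(id51) recv 96: fwd; pos7(id38) recv 51: fwd
Round 3: pos3(id96) recv 73: drop; pos6(id20) recv 96: fwd; pos0(id73) recv 51: drop
Round 4: pos7(id38) recv 96: fwd
Round 5: pos0(id73) recv 96: fwd
Round 6: pos1(id23) recv 96: fwd
Round 7: pos2(id18) recv 96: fwd
Round 8: pos3(id96) recv 96: ELECTED
Message ID 51 originates at pos 5; dropped at pos 0 in round 3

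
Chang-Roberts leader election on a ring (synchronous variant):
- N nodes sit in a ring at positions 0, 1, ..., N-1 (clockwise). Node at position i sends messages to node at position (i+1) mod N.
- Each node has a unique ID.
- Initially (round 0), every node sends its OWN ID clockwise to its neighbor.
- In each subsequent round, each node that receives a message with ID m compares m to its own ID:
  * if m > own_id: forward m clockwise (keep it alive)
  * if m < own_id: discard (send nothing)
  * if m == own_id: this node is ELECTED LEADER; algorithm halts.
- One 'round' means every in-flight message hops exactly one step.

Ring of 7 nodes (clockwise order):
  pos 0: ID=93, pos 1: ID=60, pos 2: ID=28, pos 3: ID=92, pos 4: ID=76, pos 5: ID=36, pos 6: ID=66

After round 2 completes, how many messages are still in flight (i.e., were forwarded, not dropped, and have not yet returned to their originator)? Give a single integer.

Answer: 3

Derivation:
Round 1: pos1(id60) recv 93: fwd; pos2(id28) recv 60: fwd; pos3(id92) recv 28: drop; pos4(id76) recv 92: fwd; pos5(id36) recv 76: fwd; pos6(id66) recv 36: drop; pos0(id93) recv 66: drop
Round 2: pos2(id28) recv 93: fwd; pos3(id92) recv 60: drop; pos5(id36) recv 92: fwd; pos6(id66) recv 76: fwd
After round 2: 3 messages still in flight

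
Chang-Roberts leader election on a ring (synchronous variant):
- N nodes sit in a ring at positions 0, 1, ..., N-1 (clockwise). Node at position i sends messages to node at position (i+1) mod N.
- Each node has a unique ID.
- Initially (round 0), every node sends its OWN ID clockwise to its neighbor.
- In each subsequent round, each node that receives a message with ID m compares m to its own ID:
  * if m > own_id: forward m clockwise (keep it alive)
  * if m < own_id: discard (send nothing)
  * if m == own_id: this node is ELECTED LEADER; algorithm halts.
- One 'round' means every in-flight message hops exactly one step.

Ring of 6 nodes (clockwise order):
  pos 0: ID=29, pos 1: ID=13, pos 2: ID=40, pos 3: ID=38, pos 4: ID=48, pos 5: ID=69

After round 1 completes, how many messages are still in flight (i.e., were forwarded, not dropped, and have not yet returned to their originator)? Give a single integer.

Round 1: pos1(id13) recv 29: fwd; pos2(id40) recv 13: drop; pos3(id38) recv 40: fwd; pos4(id48) recv 38: drop; pos5(id69) recv 48: drop; pos0(id29) recv 69: fwd
After round 1: 3 messages still in flight

Answer: 3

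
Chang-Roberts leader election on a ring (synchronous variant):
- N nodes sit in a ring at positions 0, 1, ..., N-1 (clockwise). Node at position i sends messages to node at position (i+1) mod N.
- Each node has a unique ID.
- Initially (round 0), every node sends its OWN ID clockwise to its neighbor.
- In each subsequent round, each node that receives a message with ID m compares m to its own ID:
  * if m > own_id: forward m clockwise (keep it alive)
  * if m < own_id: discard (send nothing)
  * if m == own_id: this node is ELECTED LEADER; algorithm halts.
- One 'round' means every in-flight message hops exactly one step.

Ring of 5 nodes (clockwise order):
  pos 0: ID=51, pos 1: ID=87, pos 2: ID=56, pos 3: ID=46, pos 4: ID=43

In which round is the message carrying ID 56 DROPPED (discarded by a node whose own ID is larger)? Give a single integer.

Answer: 4

Derivation:
Round 1: pos1(id87) recv 51: drop; pos2(id56) recv 87: fwd; pos3(id46) recv 56: fwd; pos4(id43) recv 46: fwd; pos0(id51) recv 43: drop
Round 2: pos3(id46) recv 87: fwd; pos4(id43) recv 56: fwd; pos0(id51) recv 46: drop
Round 3: pos4(id43) recv 87: fwd; pos0(id51) recv 56: fwd
Round 4: pos0(id51) recv 87: fwd; pos1(id87) recv 56: drop
Round 5: pos1(id87) recv 87: ELECTED
Message ID 56 originates at pos 2; dropped at pos 1 in round 4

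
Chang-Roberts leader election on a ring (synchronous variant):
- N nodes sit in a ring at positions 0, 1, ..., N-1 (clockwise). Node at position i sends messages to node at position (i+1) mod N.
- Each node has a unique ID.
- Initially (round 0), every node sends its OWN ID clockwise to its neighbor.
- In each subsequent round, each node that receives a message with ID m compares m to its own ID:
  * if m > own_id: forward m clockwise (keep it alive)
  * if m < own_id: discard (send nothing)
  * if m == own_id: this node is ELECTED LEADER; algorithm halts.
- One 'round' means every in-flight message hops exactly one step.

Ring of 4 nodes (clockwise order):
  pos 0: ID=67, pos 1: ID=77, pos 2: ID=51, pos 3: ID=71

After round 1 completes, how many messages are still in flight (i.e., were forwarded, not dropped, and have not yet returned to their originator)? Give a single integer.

Answer: 2

Derivation:
Round 1: pos1(id77) recv 67: drop; pos2(id51) recv 77: fwd; pos3(id71) recv 51: drop; pos0(id67) recv 71: fwd
After round 1: 2 messages still in flight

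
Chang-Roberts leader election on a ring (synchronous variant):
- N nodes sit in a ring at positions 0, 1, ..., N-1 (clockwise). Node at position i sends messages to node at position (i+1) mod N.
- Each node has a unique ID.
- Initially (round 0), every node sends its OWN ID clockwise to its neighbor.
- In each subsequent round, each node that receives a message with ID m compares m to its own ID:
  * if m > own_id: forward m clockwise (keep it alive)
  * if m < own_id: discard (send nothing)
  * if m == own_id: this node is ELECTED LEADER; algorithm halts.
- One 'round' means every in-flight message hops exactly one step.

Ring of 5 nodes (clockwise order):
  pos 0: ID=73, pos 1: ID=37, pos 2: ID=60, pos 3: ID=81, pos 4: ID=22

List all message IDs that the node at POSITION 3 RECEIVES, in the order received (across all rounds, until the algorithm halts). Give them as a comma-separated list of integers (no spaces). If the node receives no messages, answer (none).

Round 1: pos1(id37) recv 73: fwd; pos2(id60) recv 37: drop; pos3(id81) recv 60: drop; pos4(id22) recv 81: fwd; pos0(id73) recv 22: drop
Round 2: pos2(id60) recv 73: fwd; pos0(id73) recv 81: fwd
Round 3: pos3(id81) recv 73: drop; pos1(id37) recv 81: fwd
Round 4: pos2(id60) recv 81: fwd
Round 5: pos3(id81) recv 81: ELECTED

Answer: 60,73,81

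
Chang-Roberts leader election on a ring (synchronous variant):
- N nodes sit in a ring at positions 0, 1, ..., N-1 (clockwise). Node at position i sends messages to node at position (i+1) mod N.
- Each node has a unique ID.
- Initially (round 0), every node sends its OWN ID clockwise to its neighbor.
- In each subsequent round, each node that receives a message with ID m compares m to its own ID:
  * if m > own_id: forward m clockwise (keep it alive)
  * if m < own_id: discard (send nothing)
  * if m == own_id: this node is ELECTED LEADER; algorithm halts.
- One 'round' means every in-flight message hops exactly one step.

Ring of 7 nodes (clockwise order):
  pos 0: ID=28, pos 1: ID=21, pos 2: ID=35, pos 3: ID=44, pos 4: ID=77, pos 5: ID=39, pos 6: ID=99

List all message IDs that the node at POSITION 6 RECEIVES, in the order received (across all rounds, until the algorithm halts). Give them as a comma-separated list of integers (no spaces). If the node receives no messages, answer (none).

Round 1: pos1(id21) recv 28: fwd; pos2(id35) recv 21: drop; pos3(id44) recv 35: drop; pos4(id77) recv 44: drop; pos5(id39) recv 77: fwd; pos6(id99) recv 39: drop; pos0(id28) recv 99: fwd
Round 2: pos2(id35) recv 28: drop; pos6(id99) recv 77: drop; pos1(id21) recv 99: fwd
Round 3: pos2(id35) recv 99: fwd
Round 4: pos3(id44) recv 99: fwd
Round 5: pos4(id77) recv 99: fwd
Round 6: pos5(id39) recv 99: fwd
Round 7: pos6(id99) recv 99: ELECTED

Answer: 39,77,99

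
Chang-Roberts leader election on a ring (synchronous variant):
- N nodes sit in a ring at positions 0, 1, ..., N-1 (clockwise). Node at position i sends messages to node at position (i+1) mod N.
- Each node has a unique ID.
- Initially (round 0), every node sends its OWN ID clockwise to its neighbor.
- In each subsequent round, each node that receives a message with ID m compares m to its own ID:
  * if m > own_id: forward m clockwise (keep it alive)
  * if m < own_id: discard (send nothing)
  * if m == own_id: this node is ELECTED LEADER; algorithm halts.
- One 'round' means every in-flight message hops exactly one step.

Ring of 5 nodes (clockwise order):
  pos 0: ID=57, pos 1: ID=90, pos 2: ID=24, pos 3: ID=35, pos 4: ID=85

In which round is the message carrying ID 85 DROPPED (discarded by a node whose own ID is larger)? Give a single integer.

Round 1: pos1(id90) recv 57: drop; pos2(id24) recv 90: fwd; pos3(id35) recv 24: drop; pos4(id85) recv 35: drop; pos0(id57) recv 85: fwd
Round 2: pos3(id35) recv 90: fwd; pos1(id90) recv 85: drop
Round 3: pos4(id85) recv 90: fwd
Round 4: pos0(id57) recv 90: fwd
Round 5: pos1(id90) recv 90: ELECTED
Message ID 85 originates at pos 4; dropped at pos 1 in round 2

Answer: 2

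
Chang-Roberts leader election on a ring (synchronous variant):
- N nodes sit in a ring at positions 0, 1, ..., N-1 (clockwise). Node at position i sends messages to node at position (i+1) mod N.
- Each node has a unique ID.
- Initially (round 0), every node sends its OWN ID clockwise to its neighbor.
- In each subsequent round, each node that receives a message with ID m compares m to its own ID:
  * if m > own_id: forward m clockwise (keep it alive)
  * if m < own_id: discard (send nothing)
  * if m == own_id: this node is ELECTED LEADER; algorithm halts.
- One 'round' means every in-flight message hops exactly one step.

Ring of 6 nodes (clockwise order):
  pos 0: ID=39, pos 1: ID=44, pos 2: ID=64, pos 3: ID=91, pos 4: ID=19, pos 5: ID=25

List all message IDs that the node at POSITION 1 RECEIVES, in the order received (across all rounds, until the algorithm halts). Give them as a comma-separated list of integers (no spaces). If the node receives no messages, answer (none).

Answer: 39,91

Derivation:
Round 1: pos1(id44) recv 39: drop; pos2(id64) recv 44: drop; pos3(id91) recv 64: drop; pos4(id19) recv 91: fwd; pos5(id25) recv 19: drop; pos0(id39) recv 25: drop
Round 2: pos5(id25) recv 91: fwd
Round 3: pos0(id39) recv 91: fwd
Round 4: pos1(id44) recv 91: fwd
Round 5: pos2(id64) recv 91: fwd
Round 6: pos3(id91) recv 91: ELECTED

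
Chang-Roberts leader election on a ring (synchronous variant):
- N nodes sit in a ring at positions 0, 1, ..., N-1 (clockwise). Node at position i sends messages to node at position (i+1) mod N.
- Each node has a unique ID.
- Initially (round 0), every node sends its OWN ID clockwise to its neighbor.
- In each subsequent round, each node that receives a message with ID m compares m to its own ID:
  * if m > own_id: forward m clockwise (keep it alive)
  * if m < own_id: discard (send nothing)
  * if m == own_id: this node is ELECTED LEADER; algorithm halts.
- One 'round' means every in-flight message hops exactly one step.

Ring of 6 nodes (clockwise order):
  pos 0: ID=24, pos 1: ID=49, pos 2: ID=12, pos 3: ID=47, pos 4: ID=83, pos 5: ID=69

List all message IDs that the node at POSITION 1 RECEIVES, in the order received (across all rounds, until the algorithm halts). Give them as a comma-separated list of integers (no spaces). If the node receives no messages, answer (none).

Answer: 24,69,83

Derivation:
Round 1: pos1(id49) recv 24: drop; pos2(id12) recv 49: fwd; pos3(id47) recv 12: drop; pos4(id83) recv 47: drop; pos5(id69) recv 83: fwd; pos0(id24) recv 69: fwd
Round 2: pos3(id47) recv 49: fwd; pos0(id24) recv 83: fwd; pos1(id49) recv 69: fwd
Round 3: pos4(id83) recv 49: drop; pos1(id49) recv 83: fwd; pos2(id12) recv 69: fwd
Round 4: pos2(id12) recv 83: fwd; pos3(id47) recv 69: fwd
Round 5: pos3(id47) recv 83: fwd; pos4(id83) recv 69: drop
Round 6: pos4(id83) recv 83: ELECTED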